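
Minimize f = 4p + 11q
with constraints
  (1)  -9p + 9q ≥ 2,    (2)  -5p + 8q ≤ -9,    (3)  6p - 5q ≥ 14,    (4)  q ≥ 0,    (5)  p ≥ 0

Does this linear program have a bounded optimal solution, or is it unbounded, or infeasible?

infeasible

The boundaries -9p + 9q = 2 and 6p - 5q = 14 meet at (136/9, 46/3), but that point violates -5p + 8q ≤ -9. Every candidate vertex is excluded by some other constraint, so the feasible region is empty.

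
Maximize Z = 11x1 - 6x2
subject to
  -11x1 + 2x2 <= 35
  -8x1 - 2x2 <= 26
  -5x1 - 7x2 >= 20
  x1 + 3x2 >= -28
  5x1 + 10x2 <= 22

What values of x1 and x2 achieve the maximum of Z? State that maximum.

x1 = 17, x2 = -15, maximum Z = 277

Feasible corners and Z = 11x1 - 6x2:
  (-71/23, -15/23) → Z = -691/23
  (-1, -9) → Z = 43
  (17, -15) → Z = 277

The optimum lies where -5x1 - 7x2 = 20 and x1 + 3x2 = -28.
Solving simultaneously gives x1 = 17, x2 = -15.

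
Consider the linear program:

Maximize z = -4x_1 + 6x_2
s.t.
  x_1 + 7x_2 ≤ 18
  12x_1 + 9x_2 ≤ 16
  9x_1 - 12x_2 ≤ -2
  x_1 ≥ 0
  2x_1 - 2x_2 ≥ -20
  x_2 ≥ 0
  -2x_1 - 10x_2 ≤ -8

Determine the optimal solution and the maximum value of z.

Extreme points and z = -4x_1 + 6x_2:
  (58/75, 56/75) → z = 104/75
  (0, 16/9) → z = 32/3
  (2/3, 2/3) → z = 4/3
  (0, 4/5) → z = 24/5

x_1 = 0, x_2 = 16/9, maximum z = 32/3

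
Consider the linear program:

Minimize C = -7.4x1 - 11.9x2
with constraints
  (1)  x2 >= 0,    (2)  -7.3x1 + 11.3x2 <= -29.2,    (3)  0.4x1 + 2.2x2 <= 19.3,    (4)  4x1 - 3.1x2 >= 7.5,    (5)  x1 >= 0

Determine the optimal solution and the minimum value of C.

x1 = 48.25, x2 = 0, minimum C = -357.05

Feasible corners and C = -7.4x1 - 11.9x2:
  (4, 0) → C = -148/5
  (193/4, 0) → C = -7141/20
  (9411/686, 4307/686) → C = -1208947/6860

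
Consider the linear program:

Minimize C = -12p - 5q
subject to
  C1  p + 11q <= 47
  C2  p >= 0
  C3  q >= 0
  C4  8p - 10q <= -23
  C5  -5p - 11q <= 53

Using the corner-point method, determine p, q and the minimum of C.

p = 31/14, q = 57/14, minimum C = -657/14

At the optimal vertex, p + 11q = 47 and 8p - 10q = -23.
Solving simultaneously gives p = 31/14, q = 57/14.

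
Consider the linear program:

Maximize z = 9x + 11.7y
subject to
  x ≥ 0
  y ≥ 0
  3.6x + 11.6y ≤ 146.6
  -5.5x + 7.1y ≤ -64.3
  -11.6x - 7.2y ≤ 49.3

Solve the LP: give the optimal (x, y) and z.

x = 733/18, y = 0, maximum z = 733/2

Vertices and z = 9x + 11.7y:
  (733/18, 0) → z = 733/2
  (643/55, 0) → z = 5787/55
  (89337/4468, 28741/4468) → z = 11403027/44680

The optimum lies where y = 0 and 3.6x + 11.6y = 146.6.
Solving simultaneously gives x = 733/18, y = 0.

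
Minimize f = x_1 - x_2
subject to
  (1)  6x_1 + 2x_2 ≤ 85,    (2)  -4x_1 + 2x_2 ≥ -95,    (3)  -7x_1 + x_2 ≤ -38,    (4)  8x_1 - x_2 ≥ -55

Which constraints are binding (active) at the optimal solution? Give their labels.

(1) and (3)

Corner points and f = x_1 - x_2:
  (18, -23/2) → f = 59/2
  (161/20, 367/20) → f = -103/10
  (-19/10, -513/10) → f = 247/5

The minimum is at (161/20, 367/20). Substituting into each constraint, equality holds for (1) and (3); the remaining constraints have slack.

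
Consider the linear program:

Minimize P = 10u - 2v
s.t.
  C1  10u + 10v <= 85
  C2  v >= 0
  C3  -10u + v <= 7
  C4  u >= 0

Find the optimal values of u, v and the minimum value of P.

u = 3/22, v = 92/11, minimum P = -169/11

The optimum lies where 10u + 10v = 85 and -10u + v = 7.
Solving simultaneously gives u = 3/22, v = 92/11.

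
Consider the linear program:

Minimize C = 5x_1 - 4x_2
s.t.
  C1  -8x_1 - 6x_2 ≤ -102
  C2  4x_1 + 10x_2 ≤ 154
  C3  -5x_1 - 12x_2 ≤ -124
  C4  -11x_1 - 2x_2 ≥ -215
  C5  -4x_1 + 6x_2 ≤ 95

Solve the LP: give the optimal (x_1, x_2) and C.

x_1 = 12/7, x_2 = 103/7, minimum C = -352/7

The optimum lies where -8x_1 - 6x_2 = -102 and 4x_1 + 10x_2 = 154.
Solving simultaneously gives x_1 = 12/7, x_2 = 103/7.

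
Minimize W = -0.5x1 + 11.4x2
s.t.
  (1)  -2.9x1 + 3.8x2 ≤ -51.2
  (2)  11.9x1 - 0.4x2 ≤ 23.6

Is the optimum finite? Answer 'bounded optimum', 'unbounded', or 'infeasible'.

From the feasible point (3460/2203, -27042/2203), moving in the direction (-0.4, -11.9) keeps every constraint satisfied while W decreases without bound.

unbounded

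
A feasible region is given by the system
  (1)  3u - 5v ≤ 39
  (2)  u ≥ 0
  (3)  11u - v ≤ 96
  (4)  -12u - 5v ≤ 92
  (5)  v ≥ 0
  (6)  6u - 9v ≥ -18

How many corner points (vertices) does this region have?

Intersecting each pair of boundary lines and keeping only the points that satisfy every inequality leaves:
  (0, 0)
  (0, 2)
  (96/11, 0)
  (294/31, 258/31)

4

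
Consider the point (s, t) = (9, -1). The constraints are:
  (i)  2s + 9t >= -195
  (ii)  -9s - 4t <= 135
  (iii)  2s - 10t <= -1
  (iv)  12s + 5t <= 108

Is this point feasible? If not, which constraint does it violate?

Constraint (iii): 2s - 10t = 28, which is not ≤ -1. All other constraints are satisfied.

not feasible — violates (iii)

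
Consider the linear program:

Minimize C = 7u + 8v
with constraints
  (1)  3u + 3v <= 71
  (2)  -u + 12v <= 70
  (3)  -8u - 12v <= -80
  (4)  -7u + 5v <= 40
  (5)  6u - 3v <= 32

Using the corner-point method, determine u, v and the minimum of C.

u = 10/9, v = 160/27, minimum C = 1490/27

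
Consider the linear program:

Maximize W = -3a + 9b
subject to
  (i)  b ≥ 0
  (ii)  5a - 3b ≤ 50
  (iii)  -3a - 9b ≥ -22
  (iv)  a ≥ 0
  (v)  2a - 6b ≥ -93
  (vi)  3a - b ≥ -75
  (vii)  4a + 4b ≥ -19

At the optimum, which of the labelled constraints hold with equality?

(iii) and (iv)

Feasible corners and W = -3a + 9b:
  (22/3, 0) → W = -22
  (0, 0) → W = 0
  (0, 22/9) → W = 22

The maximum is at (0, 22/9). Substituting into each constraint, equality holds for (iii) and (iv); the remaining constraints have slack.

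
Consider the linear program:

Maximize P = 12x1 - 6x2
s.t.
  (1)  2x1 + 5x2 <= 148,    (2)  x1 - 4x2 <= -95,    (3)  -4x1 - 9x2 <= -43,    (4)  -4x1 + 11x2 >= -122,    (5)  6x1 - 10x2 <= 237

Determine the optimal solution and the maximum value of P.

x1 = 9, x2 = 26, maximum P = -48

Corner points and P = 12x1 - 6x2:
  (9, 26) → P = -48
  (-1117/2, 253) → P = -8220
  (-683/25, 423/25) → P = -10734/25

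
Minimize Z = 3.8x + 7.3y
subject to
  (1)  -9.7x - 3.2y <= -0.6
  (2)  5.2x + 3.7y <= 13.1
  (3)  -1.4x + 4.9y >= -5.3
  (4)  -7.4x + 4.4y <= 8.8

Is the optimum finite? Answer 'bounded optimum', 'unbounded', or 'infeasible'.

bounded optimum

Extreme points and Z = 3.8x + 7.3y:
  (1990/5201, -5057/5201) → Z = -293541/52010
  (-638/1659, 2245/1659) → Z = 46547/5530
  (4190/1533, -461/1533) → Z = 125567/15330
  (1254/2513, 7135/2513) → Z = 568507/25130
The feasible region has finitely many vertices and no improving ray; the minimum is -293541/52010 at (1990/5201, -5057/5201).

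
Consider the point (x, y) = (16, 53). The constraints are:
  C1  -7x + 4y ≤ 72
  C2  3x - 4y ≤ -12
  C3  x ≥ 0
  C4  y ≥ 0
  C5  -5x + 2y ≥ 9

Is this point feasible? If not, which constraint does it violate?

Constraint C1: -7x + 4y = 100, which is not ≤ 72. All other constraints are satisfied.

not feasible — violates C1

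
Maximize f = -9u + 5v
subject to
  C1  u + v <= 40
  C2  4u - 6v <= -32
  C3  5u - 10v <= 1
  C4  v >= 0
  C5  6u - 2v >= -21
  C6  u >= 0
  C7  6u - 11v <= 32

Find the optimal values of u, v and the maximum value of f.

Feasible corners and f = -9u + 5v:
  (104/5, 96/5) → f = -456/5
  (59/8, 261/8) → f = 387/4
  (0, 16/3) → f = 80/3
  (0, 21/2) → f = 105/2

The binding constraints are u + v = 40 and 6u - 2v = -21.
Solving simultaneously gives u = 59/8, v = 261/8.

u = 59/8, v = 261/8, maximum f = 387/4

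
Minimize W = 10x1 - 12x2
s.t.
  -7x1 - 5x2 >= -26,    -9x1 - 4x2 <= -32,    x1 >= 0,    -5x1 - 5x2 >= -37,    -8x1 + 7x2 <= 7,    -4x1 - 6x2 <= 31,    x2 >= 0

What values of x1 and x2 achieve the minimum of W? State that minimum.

Extreme points and W = 10x1 - 12x2:
  (56/17, 10/17) → W = 440/17
  (26/7, 0) → W = 260/7
  (32/9, 0) → W = 320/9

The binding constraints are -7x1 - 5x2 = -26 and -9x1 - 4x2 = -32.
Solving simultaneously gives x1 = 56/17, x2 = 10/17.

x1 = 56/17, x2 = 10/17, minimum W = 440/17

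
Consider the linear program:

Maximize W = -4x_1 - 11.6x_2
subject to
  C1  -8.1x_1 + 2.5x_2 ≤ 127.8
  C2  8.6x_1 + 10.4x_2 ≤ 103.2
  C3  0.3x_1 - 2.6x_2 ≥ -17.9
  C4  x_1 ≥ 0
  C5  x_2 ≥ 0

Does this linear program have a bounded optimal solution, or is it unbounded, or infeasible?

Corner points and W = -4x_1 - 11.6x_2:
  (158/49, 9245/1274) → W = -61837/637
  (12, 0) → W = -48
  (0, 179/26) → W = -5191/65
  (0, 0) → W = 0
The feasible region has finitely many vertices and no improving ray; the maximum is 0 at (0, 0).

bounded optimum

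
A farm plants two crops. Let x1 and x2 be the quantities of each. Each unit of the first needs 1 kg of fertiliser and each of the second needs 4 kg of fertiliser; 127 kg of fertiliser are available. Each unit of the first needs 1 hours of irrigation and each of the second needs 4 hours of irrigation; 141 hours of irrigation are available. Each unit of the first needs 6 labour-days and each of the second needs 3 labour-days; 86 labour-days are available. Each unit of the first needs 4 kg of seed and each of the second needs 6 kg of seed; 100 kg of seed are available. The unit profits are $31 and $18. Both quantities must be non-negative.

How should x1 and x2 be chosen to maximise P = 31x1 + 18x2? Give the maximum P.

Vertices and P = 31x1 + 18x2:
  (0, 0) → P = 0
  (0, 50/3) → P = 300
  (43/3, 0) → P = 1333/3
  (9, 32/3) → P = 471

The binding constraints are 6x1 + 3x2 = 86 and 4x1 + 6x2 = 100.
Solving simultaneously gives x1 = 9, x2 = 32/3.

x1 = 9, x2 = 32/3, maximum P = 471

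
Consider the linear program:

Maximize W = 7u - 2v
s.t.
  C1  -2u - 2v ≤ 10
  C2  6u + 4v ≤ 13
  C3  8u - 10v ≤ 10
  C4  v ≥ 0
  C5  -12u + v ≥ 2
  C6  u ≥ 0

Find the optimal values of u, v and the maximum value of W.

u = 0, v = 2, maximum W = -4

The optimum lies where -12u + v = 2 and u = 0.
Solving simultaneously gives u = 0, v = 2.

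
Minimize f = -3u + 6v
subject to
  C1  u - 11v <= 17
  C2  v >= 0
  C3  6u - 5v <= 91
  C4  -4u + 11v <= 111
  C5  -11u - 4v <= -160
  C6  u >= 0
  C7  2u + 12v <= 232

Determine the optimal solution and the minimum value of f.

Feasible corners and f = -3u + 6v:
  (91/6, 0) → f = -91/2
  (160/11, 0) → f = -480/11
  (1126/41, 605/41) → f = 252/41
  (1316/137, 1861/137) → f = 7218/137
  (122/7, 115/7) → f = 324/7

u = 91/6, v = 0, minimum f = -91/2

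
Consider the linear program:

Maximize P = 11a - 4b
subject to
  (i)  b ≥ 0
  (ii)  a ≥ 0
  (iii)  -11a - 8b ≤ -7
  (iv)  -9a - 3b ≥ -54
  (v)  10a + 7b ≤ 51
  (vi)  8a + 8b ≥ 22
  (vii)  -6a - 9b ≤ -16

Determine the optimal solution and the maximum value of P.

a = 51/10, b = 0, maximum P = 561/10

The binding constraints are b = 0 and 10a + 7b = 51.
Solving simultaneously gives a = 51/10, b = 0.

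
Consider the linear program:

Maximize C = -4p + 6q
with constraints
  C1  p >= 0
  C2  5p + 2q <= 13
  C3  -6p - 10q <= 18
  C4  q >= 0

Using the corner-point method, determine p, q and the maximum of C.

p = 0, q = 13/2, maximum C = 39

Extreme points and C = -4p + 6q:
  (0, 13/2) → C = 39
  (0, 0) → C = 0
  (13/5, 0) → C = -52/5

At the optimal vertex, p = 0 and 5p + 2q = 13.
Solving simultaneously gives p = 0, q = 13/2.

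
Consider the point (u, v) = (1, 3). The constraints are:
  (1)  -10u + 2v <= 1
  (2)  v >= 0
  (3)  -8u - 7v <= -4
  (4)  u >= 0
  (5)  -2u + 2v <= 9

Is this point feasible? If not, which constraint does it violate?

feasible

(1): -4 ≤ 1 ✓
(2): 3 ≥ 0 ✓
(3): -29 ≤ -4 ✓
(4): 1 ≥ 0 ✓
(5): 4 ≤ 9 ✓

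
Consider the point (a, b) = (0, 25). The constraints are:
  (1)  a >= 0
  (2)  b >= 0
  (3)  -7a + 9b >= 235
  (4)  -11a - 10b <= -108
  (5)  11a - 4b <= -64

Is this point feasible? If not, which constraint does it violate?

not feasible — violates (3)

Constraint (3): -7a + 9b = 225, which is not ≥ 235. All other constraints are satisfied.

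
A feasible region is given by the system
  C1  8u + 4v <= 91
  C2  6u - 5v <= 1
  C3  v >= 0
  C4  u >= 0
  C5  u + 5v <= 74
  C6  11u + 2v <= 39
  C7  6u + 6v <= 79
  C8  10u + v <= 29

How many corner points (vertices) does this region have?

6

Of the 28 pairwise boundary intersections, those satisfying every inequality are:
  (1/6, 0)
  (73/28, 41/14)
  (0, 0)
  (0, 79/6)
  (38/27, 635/54)
  (19/9, 71/9)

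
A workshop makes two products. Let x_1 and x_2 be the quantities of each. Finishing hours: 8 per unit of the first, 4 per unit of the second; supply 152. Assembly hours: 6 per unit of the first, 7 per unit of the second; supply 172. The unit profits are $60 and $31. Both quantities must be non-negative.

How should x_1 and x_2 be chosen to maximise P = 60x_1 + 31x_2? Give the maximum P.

Corner points and P = 60x_1 + 31x_2:
  (0, 0) → P = 0
  (0, 172/7) → P = 5332/7
  (19, 0) → P = 1140
  (47/4, 29/2) → P = 2309/2

x_1 = 47/4, x_2 = 29/2, maximum P = 2309/2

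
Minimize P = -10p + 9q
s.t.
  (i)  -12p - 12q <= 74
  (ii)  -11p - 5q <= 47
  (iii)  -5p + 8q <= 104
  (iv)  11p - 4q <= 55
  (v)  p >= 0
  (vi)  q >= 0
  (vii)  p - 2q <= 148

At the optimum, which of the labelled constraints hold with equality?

Corner points and P = -10p + 9q:
  (214/17, 1419/68) → P = 4211/68
  (0, 13) → P = 117
  (5, 0) → P = -50
  (0, 0) → P = 0

The minimum is at (5, 0). Substituting into each constraint, equality holds for (iv) and (vi); the remaining constraints have slack.

(iv) and (vi)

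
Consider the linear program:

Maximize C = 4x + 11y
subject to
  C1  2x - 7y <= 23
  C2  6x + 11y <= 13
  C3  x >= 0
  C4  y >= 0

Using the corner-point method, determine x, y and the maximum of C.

Vertices and C = 4x + 11y:
  (0, 13/11) → C = 13
  (13/6, 0) → C = 26/3
  (0, 0) → C = 0

x = 0, y = 13/11, maximum C = 13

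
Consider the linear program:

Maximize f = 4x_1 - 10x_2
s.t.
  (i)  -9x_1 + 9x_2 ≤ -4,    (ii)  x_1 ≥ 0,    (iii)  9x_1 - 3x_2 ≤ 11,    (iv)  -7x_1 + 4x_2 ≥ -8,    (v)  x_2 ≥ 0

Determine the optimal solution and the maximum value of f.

The binding constraints are -7x_1 + 4x_2 = -8 and x_2 = 0.
Solving simultaneously gives x_1 = 8/7, x_2 = 0.

x_1 = 8/7, x_2 = 0, maximum f = 32/7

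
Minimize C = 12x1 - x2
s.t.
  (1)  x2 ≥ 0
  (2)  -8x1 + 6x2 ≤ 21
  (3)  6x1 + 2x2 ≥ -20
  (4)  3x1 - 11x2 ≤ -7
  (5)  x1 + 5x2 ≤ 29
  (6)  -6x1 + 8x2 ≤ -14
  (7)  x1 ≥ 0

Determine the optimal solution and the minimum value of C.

Corner points and C = 12x1 - x2:
  (142/13, 47/13) → C = 1657/13
  (5, 2) → C = 58
  (151/19, 80/19) → C = 1732/19

x1 = 5, x2 = 2, minimum C = 58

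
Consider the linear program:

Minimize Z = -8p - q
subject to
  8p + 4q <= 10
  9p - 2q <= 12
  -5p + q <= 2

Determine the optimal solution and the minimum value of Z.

Extreme points and Z = -8p - q:
  (17/13, -3/26) → Z = -269/26
  (1/14, 33/14) → Z = -41/14
  (-16, -78) → Z = 206

At the optimal vertex, 8p + 4q = 10 and 9p - 2q = 12.
Solving simultaneously gives p = 17/13, q = -3/26.

p = 17/13, q = -3/26, minimum Z = -269/26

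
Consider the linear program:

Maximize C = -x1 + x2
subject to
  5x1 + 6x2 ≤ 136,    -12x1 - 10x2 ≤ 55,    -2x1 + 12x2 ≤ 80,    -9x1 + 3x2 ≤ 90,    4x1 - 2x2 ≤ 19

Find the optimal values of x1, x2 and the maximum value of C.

Extreme points and C = -x1 + x2:
  (-355/42, 65/14) → C = 275/21
  (5/4, -7) → C = -33/4
  (-140/17, 90/17) → C = 230/17
  (97/11, 179/22) → C = -15/22

x1 = -140/17, x2 = 90/17, maximum C = 230/17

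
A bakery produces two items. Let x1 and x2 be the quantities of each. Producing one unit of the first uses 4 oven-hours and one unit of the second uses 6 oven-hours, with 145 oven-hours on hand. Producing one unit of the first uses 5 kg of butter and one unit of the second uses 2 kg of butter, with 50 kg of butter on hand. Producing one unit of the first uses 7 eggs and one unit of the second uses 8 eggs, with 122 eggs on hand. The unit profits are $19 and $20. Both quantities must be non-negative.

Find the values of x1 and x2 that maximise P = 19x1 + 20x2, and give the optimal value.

Extreme points and P = 19x1 + 20x2:
  (0, 0) → P = 0
  (0, 61/4) → P = 305
  (10, 0) → P = 190
  (6, 10) → P = 314

The binding constraints are 5x1 + 2x2 = 50 and 7x1 + 8x2 = 122.
Solving simultaneously gives x1 = 6, x2 = 10.

x1 = 6, x2 = 10, maximum P = 314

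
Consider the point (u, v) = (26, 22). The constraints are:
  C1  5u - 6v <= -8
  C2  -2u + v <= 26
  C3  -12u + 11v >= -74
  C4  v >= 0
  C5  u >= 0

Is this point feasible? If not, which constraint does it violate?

Constraint C1: 5u - 6v = -2, which is not ≤ -8. All other constraints are satisfied.

not feasible — violates C1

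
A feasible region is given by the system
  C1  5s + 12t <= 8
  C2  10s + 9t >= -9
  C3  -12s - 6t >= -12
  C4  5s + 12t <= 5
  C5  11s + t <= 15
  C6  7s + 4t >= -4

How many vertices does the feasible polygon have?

5

Pairwise boundary intersections that survive every other constraint:
  (144/89, -249/89)
  (0, -1)
  (1, 0)
  (13/9, -8/9)
  (-17/16, 55/64)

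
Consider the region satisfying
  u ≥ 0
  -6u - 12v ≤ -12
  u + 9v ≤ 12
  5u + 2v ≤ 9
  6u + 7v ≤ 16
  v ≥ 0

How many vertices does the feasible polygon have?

5

The feasible vertices (each the meet of two boundaries and inside every other half-plane) are:
  (0, 1)
  (0, 4/3)
  (7/4, 1/8)
  (60/47, 56/47)
  (31/23, 26/23)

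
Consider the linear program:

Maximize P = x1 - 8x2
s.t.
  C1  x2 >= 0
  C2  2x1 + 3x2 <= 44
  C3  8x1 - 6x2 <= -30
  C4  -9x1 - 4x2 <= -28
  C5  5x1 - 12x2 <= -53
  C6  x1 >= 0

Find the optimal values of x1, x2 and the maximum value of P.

x1 = 24/43, x2 = 247/43, maximum P = -1952/43

Feasible corners and P = x1 - 8x2:
  (29/6, 103/9) → P = -1561/18
  (0, 44/3) → P = -352/3
  (24/43, 247/43) → P = -1952/43
  (0, 7) → P = -56

The binding constraints are 8x1 - 6x2 = -30 and -9x1 - 4x2 = -28.
Solving simultaneously gives x1 = 24/43, x2 = 247/43.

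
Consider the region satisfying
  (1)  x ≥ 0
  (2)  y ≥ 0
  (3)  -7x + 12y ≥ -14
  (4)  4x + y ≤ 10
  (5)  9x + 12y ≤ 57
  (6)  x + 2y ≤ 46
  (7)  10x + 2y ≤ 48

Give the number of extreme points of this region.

Intersecting each pair of boundary lines and keeping only the points that satisfy every inequality leaves:
  (0, 0)
  (0, 19/4)
  (2, 0)
  (134/55, 14/55)
  (21/13, 46/13)

5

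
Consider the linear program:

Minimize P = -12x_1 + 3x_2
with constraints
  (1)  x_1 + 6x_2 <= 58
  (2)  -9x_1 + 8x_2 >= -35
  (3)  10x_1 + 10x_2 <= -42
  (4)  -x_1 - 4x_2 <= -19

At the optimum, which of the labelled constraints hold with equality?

Feasible corners and P = -12x_1 + 3x_2:
  (-416/25, 311/25) → P = 237
  (-59, 39/2) → P = 1533/2
  (-179/15, 116/15) → P = 832/5

The minimum is at (-179/15, 116/15). Substituting into each constraint, equality holds for (3) and (4); the remaining constraints have slack.

(3) and (4)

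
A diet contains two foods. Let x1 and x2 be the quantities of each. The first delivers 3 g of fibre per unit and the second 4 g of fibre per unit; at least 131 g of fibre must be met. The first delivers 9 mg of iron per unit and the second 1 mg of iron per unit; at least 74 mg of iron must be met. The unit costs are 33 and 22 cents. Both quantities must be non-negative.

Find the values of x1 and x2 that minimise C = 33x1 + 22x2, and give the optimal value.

Corner points and C = 33x1 + 22x2:
  (0, 74) → C = 1628
  (131/3, 0) → C = 1441
  (5, 29) → C = 803
The feasible region is unbounded (it extends along (0, 1), (1, 0)), but C strictly increases along every unbounded feasible direction, so there is no improving ray and the minimum is attained at a vertex.

The binding constraints are 3x1 + 4x2 = 131 and 9x1 + x2 = 74.
Solving simultaneously gives x1 = 5, x2 = 29.

x1 = 5, x2 = 29, minimum C = 803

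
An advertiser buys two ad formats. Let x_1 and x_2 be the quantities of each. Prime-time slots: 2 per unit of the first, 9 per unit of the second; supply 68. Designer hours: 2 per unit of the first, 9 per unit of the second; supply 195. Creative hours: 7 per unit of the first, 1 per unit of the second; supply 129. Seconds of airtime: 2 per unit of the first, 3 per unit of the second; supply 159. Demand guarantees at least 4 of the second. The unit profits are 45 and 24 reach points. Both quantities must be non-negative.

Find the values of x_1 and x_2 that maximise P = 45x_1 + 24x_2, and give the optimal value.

Extreme points and P = 45x_1 + 24x_2:
  (0, 68/9) → P = 544/3
  (0, 4) → P = 96
  (16, 4) → P = 816

At the optimal vertex, 2x_1 + 9x_2 = 68 and x_2 = 4.
Solving simultaneously gives x_1 = 16, x_2 = 4.

x_1 = 16, x_2 = 4, maximum P = 816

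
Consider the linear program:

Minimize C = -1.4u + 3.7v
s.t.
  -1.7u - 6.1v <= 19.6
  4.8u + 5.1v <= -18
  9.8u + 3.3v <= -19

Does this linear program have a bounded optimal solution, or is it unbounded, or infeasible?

bounded optimum

Feasible corners and C = -1.4u + 3.7v:
  (-5122/5417, -15978/5417) → C = -259739/27085
  (-625/569, -1420/569) → C = -4379/569
The feasible region has finitely many vertices and no improving ray; the minimum is -259739/27085 at (-5122/5417, -15978/5417).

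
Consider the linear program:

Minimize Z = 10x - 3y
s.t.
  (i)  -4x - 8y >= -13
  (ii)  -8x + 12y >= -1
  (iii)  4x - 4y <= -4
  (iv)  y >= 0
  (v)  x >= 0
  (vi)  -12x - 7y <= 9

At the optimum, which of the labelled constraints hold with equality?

Feasible corners and Z = 10x - 3y:
  (5/12, 17/12) → Z = -1/12
  (0, 13/8) → Z = -39/8
  (0, 1) → Z = -3

The minimum is at (0, 13/8). Substituting into each constraint, equality holds for (i) and (v); the remaining constraints have slack.

(i) and (v)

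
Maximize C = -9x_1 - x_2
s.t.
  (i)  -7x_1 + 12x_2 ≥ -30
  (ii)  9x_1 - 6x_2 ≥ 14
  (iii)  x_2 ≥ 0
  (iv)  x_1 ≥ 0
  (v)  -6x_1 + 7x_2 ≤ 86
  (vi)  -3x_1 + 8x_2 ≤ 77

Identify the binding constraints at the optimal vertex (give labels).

Extreme points and C = -9x_1 - x_2:
  (30/7, 0) → C = -270/7
  (291/5, 629/20) → C = -2221/4
  (14/9, 0) → C = -14
  (287/27, 245/18) → C = -1967/18

The maximum is at (14/9, 0). Substituting into each constraint, equality holds for (ii) and (iii); the remaining constraints have slack.

(ii) and (iii)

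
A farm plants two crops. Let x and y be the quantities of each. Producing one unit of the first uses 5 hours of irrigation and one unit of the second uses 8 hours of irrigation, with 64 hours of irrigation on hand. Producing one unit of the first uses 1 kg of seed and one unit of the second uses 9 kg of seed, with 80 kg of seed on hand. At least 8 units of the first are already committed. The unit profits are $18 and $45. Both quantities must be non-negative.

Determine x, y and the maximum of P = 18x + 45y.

Corner points and P = 18x + 45y:
  (64/5, 0) → P = 1152/5
  (8, 0) → P = 144
  (8, 3) → P = 279

At the optimal vertex, 5x + 8y = 64 and x = 8.
Solving simultaneously gives x = 8, y = 3.

x = 8, y = 3, maximum P = 279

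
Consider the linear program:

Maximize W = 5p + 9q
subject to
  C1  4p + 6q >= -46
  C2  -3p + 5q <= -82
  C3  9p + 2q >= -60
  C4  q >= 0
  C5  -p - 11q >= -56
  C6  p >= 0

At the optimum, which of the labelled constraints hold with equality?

C4 and C5

Extreme points and W = 5p + 9q:
  (82/3, 0) → W = 410/3
  (591/19, 43/19) → W = 3342/19
  (56, 0) → W = 280

The maximum is at (56, 0). Substituting into each constraint, equality holds for C4 and C5; the remaining constraints have slack.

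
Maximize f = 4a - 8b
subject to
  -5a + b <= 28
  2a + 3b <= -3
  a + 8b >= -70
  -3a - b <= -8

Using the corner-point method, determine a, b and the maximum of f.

Feasible corners and f = 4a - 8b:
  (186/13, -137/13) → f = 1840/13
  (27/7, -25/7) → f = 44
  (134/23, -218/23) → f = 2280/23

The binding constraints are 2a + 3b = -3 and a + 8b = -70.
Solving simultaneously gives a = 186/13, b = -137/13.

a = 186/13, b = -137/13, maximum f = 1840/13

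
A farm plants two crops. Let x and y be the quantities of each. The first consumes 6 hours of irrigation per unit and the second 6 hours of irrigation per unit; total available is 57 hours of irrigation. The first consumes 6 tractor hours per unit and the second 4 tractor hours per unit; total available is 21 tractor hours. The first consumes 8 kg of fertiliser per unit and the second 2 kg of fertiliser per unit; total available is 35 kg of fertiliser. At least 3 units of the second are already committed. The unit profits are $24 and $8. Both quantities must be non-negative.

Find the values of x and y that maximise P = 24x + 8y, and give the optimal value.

Vertices and P = 24x + 8y:
  (0, 21/4) → P = 42
  (0, 3) → P = 24
  (3/2, 3) → P = 60

The optimum lies where 6x + 4y = 21 and y = 3.
Solving simultaneously gives x = 3/2, y = 3.

x = 3/2, y = 3, maximum P = 60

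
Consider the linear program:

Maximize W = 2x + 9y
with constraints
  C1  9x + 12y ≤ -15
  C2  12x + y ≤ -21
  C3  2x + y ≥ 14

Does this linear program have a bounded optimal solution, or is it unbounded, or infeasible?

infeasible

The boundaries 9x + 12y = -15 and 12x + y = -21 meet at (-79/45, 1/15), but that point violates 2x + y ≥ 14. Every candidate vertex is excluded by some other constraint, so the feasible region is empty.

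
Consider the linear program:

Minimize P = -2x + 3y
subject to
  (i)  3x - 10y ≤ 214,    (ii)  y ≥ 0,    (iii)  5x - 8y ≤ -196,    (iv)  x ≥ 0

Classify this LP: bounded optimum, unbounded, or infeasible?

unbounded

From the feasible point (0, 49/2), moving in the direction (8, 5) keeps every constraint satisfied while P decreases without bound.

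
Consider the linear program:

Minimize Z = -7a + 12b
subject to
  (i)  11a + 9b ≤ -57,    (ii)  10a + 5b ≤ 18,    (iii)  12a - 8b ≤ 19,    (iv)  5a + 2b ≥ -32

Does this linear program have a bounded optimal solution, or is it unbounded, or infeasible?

bounded optimum

Vertices and Z = -7a + 12b:
  (-285/196, -893/196) → Z = -8721/196
  (-174/23, 67/23) → Z = 2022/23
  (-109/32, -479/64) → Z = -2111/32
The feasible region has finitely many vertices and no improving ray; the minimum is -2111/32 at (-109/32, -479/64).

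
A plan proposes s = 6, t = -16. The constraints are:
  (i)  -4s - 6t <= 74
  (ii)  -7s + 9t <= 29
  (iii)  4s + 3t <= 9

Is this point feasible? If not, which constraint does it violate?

(i): 72 ≤ 74 ✓
(ii): -186 ≤ 29 ✓
(iii): -24 ≤ 9 ✓

feasible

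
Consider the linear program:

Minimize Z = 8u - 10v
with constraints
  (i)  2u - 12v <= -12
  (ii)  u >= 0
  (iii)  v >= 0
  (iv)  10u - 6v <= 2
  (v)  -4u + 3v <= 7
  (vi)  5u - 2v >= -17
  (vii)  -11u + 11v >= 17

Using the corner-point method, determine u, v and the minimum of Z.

u = 8, v = 13, minimum Z = -66

Corner points and Z = 8u - 10v:
  (0, 7/3) → Z = -70/3
  (0, 17/11) → Z = -170/11
  (8, 13) → Z = -66
  (31/11, 48/11) → Z = -232/11

At the optimal vertex, 10u - 6v = 2 and -4u + 3v = 7.
Solving simultaneously gives u = 8, v = 13.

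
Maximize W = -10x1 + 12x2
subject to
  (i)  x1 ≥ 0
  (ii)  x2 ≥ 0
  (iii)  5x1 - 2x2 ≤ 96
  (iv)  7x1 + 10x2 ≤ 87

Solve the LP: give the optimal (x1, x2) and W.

Feasible corners and W = -10x1 + 12x2:
  (0, 0) → W = 0
  (0, 87/10) → W = 522/5
  (87/7, 0) → W = -870/7

At the optimal vertex, x1 = 0 and 7x1 + 10x2 = 87.
Solving simultaneously gives x1 = 0, x2 = 87/10.

x1 = 0, x2 = 87/10, maximum W = 522/5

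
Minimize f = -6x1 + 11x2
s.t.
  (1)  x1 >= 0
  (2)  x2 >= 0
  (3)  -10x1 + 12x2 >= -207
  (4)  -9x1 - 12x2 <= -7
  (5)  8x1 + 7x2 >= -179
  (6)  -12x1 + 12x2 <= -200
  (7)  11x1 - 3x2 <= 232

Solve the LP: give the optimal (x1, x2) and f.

x1 = 207/10, x2 = 0, minimum f = -621/5

Feasible corners and f = -6x1 + 11x2:
  (207/10, 0) → f = -621/5
  (50/3, 0) → f = -100
  (721/34, 43/102) → f = -12505/102
  (91/4, 73/12) → f = -835/12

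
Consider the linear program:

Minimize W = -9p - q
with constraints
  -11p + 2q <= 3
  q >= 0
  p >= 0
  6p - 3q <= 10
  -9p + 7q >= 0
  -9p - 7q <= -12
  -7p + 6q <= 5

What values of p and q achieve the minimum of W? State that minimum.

Corner points and W = -9p - q:
  (14/3, 6) → W = -48
  (5, 20/3) → W = -155/3
  (2/3, 6/7) → W = -48/7
  (37/103, 129/103) → W = -462/103

p = 5, q = 20/3, minimum W = -155/3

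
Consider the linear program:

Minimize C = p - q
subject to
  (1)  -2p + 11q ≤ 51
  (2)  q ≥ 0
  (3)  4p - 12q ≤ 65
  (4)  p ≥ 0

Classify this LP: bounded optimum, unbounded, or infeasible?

bounded optimum

Extreme points and C = p - q:
  (1327/20, 167/10) → C = 993/20
  (0, 51/11) → C = -51/11
  (65/4, 0) → C = 65/4
  (0, 0) → C = 0
The feasible region has finitely many vertices and no improving ray; the minimum is -51/11 at (0, 51/11).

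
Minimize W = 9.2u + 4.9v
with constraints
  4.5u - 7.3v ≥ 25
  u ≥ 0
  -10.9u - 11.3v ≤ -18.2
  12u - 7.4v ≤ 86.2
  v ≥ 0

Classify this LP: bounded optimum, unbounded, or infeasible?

bounded optimum

Corner points and W = 9.2u + 4.9v:
  (22213/2715, 293/181) → W = 2258951/27150
  (50/9, 0) → W = 460/9
  (431/60, 0) → W = 9913/150
The feasible region has finitely many vertices and no improving ray; the minimum is 460/9 at (50/9, 0).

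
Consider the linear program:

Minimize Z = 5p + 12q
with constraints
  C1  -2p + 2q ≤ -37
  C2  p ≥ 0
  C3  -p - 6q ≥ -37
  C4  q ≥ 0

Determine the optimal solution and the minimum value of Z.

p = 37/2, q = 0, minimum Z = 185/2

Extreme points and Z = 5p + 12q:
  (148/7, 37/14) → Z = 962/7
  (37/2, 0) → Z = 185/2
  (37, 0) → Z = 185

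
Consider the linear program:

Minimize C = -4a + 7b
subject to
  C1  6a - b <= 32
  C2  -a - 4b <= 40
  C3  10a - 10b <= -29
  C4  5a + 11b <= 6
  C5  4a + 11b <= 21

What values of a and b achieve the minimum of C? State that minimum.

The feasible region is unbounded (it extends along (-4, 1), (-11, 4)), but C strictly increases along every unbounded feasible direction, so there is no improving ray and the minimum is attained at a vertex.

The optimum lies where -a - 4b = 40 and 10a - 10b = -29.
Solving simultaneously gives a = -258/25, b = -371/50.

a = -258/25, b = -371/50, minimum C = -533/50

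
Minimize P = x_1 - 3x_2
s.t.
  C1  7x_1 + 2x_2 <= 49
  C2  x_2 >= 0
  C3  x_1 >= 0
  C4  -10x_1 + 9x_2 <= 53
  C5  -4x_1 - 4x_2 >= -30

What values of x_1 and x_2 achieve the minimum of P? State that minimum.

Extreme points and P = x_1 - 3x_2:
  (7, 0) → P = 7
  (34/5, 7/10) → P = 47/10
  (0, 0) → P = 0
  (0, 53/9) → P = -53/3
  (29/38, 128/19) → P = -739/38

The optimum lies where -10x_1 + 9x_2 = 53 and -4x_1 - 4x_2 = -30.
Solving simultaneously gives x_1 = 29/38, x_2 = 128/19.

x_1 = 29/38, x_2 = 128/19, minimum P = -739/38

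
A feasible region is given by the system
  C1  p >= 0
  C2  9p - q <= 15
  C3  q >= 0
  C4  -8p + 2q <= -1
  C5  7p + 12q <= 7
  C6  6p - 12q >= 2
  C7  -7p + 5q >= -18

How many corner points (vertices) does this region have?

3

Pairwise boundary intersections that survive every other constraint:
  (1, 0)
  (1/3, 0)
  (9/13, 7/39)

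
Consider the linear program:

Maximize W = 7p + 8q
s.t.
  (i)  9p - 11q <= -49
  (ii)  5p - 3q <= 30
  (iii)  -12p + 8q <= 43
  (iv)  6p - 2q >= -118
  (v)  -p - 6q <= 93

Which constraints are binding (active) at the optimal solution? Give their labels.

(ii) and (iii)

Feasible corners and W = 7p + 8q:
  (477/28, 515/28) → W = 7459/28
  (-27/20, 67/20) → W = 347/20
  (369/4, 575/4) → W = 7183/4

The maximum is at (369/4, 575/4). Substituting into each constraint, equality holds for (ii) and (iii); the remaining constraints have slack.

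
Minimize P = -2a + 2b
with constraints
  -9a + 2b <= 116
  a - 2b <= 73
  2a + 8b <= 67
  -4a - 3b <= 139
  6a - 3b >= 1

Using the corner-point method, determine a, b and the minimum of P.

a = 359/6, b = -79/12, minimum P = -797/6

Vertices and P = -2a + 2b:
  (359/6, -79/12) → P = -797/6
  (-59/11, -431/11) → P = -744/11
  (209/54, 200/27) → P = 191/27
  (-69/5, -419/15) → P = -424/15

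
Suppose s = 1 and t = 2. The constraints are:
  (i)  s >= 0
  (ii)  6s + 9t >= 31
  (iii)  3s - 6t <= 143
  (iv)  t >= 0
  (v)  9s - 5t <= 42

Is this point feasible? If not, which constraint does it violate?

Constraint (ii): 6s + 9t = 24, which is not ≥ 31. All other constraints are satisfied.

not feasible — violates (ii)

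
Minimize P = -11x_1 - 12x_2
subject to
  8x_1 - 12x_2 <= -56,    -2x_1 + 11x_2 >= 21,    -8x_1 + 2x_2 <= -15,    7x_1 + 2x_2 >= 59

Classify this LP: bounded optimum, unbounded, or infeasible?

From the feasible point (149/25, 216/25), moving in the direction (12, 8) keeps every constraint satisfied while P decreases without bound.

unbounded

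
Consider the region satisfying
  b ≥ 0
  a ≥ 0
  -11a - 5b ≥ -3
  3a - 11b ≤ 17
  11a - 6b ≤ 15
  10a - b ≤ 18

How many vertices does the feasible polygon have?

Of the 15 pairwise boundary intersections, those satisfying every inequality are:
  (0, 0)
  (3/11, 0)
  (0, 3/5)

3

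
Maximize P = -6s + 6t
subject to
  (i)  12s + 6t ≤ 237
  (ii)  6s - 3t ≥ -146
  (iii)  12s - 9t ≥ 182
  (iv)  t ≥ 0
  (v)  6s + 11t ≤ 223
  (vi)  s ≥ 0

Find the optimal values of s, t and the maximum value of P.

s = 215/12, t = 11/3, maximum P = -171/2

Corner points and P = -6s + 6t:
  (215/12, 11/3) → P = -171/2
  (79/4, 0) → P = -237/2
  (91/6, 0) → P = -91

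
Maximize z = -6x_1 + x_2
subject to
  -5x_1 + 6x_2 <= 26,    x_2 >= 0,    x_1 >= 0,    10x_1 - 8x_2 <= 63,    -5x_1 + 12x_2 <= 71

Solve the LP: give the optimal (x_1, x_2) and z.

x_1 = 0, x_2 = 13/3, maximum z = 13/3

The binding constraints are -5x_1 + 6x_2 = 26 and x_1 = 0.
Solving simultaneously gives x_1 = 0, x_2 = 13/3.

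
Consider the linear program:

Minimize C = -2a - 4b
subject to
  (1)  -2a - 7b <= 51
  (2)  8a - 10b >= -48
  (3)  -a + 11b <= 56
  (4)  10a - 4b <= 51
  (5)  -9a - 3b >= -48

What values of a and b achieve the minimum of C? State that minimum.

Corner points and C = -2a - 4b:
  (-423/38, -78/19) → C = 735/19
  (51/26, -102/13) → C = 357/13
  (16/39, 200/39) → C = -64/3
  (60/17, 92/17) → C = -488/17
  (115/22, 7/22) → C = -129/11

a = 60/17, b = 92/17, minimum C = -488/17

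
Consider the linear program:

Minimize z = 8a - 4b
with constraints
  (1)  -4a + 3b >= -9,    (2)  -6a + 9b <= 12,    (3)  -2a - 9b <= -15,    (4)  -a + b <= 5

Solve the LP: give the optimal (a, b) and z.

a = 3/8, b = 19/12, minimum z = -10/3

Feasible corners and z = 8a - 4b:
  (13/2, 17/3) → z = 88/3
  (3, 1) → z = 20
  (3/8, 19/12) → z = -10/3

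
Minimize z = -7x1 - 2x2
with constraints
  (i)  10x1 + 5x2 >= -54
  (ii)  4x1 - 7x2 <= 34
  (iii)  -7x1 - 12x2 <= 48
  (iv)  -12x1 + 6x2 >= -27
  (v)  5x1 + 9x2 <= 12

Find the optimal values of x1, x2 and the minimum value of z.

x1 = 105/46, x2 = 3/46, minimum z = -741/46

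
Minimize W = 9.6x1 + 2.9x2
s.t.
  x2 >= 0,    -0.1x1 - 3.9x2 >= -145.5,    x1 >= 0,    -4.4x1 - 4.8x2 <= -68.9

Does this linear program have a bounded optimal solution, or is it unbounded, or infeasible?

Feasible corners and W = 9.6x1 + 2.9x2:
  (1455, 0) → W = 13968
  (689/44, 0) → W = 8268/55
  (0, 485/13) → W = 2813/26
  (0, 689/48) → W = 19981/480
The feasible region has finitely many vertices and no improving ray; the minimum is 19981/480 at (0, 689/48).

bounded optimum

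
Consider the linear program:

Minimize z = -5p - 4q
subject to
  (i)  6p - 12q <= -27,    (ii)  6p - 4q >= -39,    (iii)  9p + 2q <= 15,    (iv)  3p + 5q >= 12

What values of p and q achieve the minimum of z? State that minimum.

Feasible corners and z = -5p - 4q:
  (21/20, 111/40) → z = -327/20
  (3/22, 51/22) → z = -219/22
  (-3/8, 147/16) → z = -279/8
  (-7/2, 9/2) → z = -1/2

p = -3/8, q = 147/16, minimum z = -279/8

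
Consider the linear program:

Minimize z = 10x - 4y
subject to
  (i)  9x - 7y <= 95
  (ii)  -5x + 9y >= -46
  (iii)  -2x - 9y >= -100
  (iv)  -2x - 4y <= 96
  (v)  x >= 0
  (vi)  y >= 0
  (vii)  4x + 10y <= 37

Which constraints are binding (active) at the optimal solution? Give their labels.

(v) and (vii)

Feasible corners and z = 10x - 4y:
  (46/5, 0) → z = 92
  (793/86, 1/86) → z = 3963/43
  (0, 0) → z = 0
  (0, 37/10) → z = -74/5

The minimum is at (0, 37/10). Substituting into each constraint, equality holds for (v) and (vii); the remaining constraints have slack.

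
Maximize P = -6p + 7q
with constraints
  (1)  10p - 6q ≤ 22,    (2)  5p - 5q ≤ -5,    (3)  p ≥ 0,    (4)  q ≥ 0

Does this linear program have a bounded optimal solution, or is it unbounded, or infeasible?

unbounded

From the feasible point (7, 8), moving in the direction (0, 1) keeps every constraint satisfied while P increases without bound.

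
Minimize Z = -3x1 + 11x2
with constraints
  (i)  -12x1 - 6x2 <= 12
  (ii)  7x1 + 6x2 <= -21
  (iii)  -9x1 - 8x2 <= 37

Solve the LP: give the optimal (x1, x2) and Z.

x1 = 27, x2 = -35, minimum Z = -466

Extreme points and Z = -3x1 + 11x2:
  (9/5, -28/5) → Z = -67
  (3, -8) → Z = -97
  (27, -35) → Z = -466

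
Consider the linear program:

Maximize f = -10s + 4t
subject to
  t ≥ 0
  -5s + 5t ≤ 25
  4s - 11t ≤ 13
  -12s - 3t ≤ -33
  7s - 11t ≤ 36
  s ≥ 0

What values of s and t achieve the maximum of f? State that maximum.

s = 6/5, t = 31/5, maximum f = 64/5

The feasible region is unbounded (it extends along (11, 7), (1, 1)), but f strictly decreases along every unbounded feasible direction, so there is no improving ray and the maximum is attained at a vertex.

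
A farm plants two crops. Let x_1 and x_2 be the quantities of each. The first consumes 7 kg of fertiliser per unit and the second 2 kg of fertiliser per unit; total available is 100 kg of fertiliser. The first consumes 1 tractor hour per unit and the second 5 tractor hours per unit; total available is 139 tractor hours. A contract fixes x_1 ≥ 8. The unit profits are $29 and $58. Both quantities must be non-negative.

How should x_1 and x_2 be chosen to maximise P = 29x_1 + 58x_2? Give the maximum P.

x_1 = 8, x_2 = 22, maximum P = 1508

Corner points and P = 29x_1 + 58x_2:
  (100/7, 0) → P = 2900/7
  (8, 0) → P = 232
  (8, 22) → P = 1508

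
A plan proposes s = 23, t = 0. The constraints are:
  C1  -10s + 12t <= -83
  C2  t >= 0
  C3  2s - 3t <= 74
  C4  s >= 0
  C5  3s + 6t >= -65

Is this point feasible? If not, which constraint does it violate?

C1: -230 ≤ -83 ✓
C2: 0 ≥ 0 ✓
C3: 46 ≤ 74 ✓
C4: 23 ≥ 0 ✓
C5: 69 ≥ -65 ✓

feasible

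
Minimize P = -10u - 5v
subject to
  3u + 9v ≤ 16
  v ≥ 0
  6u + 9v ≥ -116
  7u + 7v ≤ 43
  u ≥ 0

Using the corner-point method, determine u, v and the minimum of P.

u = 16/3, v = 0, minimum P = -160/3

Corner points and P = -10u - 5v:
  (16/3, 0) → P = -160/3
  (0, 16/9) → P = -80/9
  (0, 0) → P = 0

The optimum lies where 3u + 9v = 16 and v = 0.
Solving simultaneously gives u = 16/3, v = 0.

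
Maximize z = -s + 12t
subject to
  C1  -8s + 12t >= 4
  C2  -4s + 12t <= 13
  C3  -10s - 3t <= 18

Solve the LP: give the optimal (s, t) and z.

Vertices and z = -s + 12t:
  (9/4, 11/6) → z = 79/4
  (-19/12, -13/18) → z = -85/12
  (-85/44, 29/66) → z = 317/44

The binding constraints are -8s + 12t = 4 and -4s + 12t = 13.
Solving simultaneously gives s = 9/4, t = 11/6.

s = 9/4, t = 11/6, maximum z = 79/4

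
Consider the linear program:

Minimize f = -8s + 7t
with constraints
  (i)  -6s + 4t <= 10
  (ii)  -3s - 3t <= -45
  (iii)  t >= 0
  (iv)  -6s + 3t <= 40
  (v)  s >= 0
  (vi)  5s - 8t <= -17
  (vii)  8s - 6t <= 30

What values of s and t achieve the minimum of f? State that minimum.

s = 171/17, t = 143/17, minimum f = -367/17

The feasible region is unbounded (it extends along (2, 3), (3, 4)), but f strictly increases along every unbounded feasible direction, so there is no improving ray and the minimum is attained at a vertex.

The optimum lies where 5s - 8t = -17 and 8s - 6t = 30.
Solving simultaneously gives s = 171/17, t = 143/17.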